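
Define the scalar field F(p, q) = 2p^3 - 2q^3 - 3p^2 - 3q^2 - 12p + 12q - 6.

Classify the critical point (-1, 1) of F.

local maximum

The mixed partial ∂²F/∂p∂q is 0, so the Hessian at any point is diag(F_pp, F_qq) = diag(6(2p - 1), -6(2q + 1)).
At (-1, 1): H = diag(-18, -18).
Both eigenvalues are negative, so H is negative definite: a local maximum.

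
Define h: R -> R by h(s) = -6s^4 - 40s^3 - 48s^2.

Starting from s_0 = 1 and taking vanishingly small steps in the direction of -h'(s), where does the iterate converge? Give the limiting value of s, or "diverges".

h'(s) = -24s(s + 1)(s + 4), so h'(1) = -240.
Gradient descent moves in the -h' direction, i.e. s is increasing.
There is no critical point above s=1, and h' keeps the same sign, so the iterate runs off to +∞.

diverges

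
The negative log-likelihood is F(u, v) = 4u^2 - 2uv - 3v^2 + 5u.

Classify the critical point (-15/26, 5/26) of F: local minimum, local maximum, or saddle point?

saddle point

The Hessian of F is constant: H = [[8, -2], [-2, -6]].
det(H) = 8·(-6) − (-2)² = -52.
Since det(H) < 0, H is indefinite and the critical point is a saddle point.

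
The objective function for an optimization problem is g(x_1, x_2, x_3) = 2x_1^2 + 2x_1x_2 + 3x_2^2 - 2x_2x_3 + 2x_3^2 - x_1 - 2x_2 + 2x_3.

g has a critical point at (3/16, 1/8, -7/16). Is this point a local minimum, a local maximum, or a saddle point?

local minimum

The Hessian is constant: H = [[4, 2, 0], [2, 6, -2], [0, -2, 4]].
Leading principal minors: Δ₁ = 4, Δ₂ = 20, Δ₃ = 64.
All leading minors are positive, so H is positive definite: a local minimum.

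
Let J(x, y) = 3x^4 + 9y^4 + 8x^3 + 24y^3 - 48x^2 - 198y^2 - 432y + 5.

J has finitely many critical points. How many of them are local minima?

J separates as a function of x plus a function of y, so ∇J=0 decouples.
∂J/∂x = 12x(x - 2)(x + 4) = 0 at x ∈ {-4, 0, 2}; ∂J/∂y = 36(y - 3)(y + 1)(y + 4) = 0 at y ∈ {-4, -1, 3}.
The Hessian is diagonal: diag(J_xx, J_yy). Second derivatives: J_xx(-4)=288, J_xx(0)=-96, J_xx(2)=144; J_yy(-4)=756, J_yy(-1)=-432, J_yy(3)=1008.
Local minima occur where both diagonal entries positive: (-4, -4), (-4, 3), (2, -4), (2, 3). Count: 4.

4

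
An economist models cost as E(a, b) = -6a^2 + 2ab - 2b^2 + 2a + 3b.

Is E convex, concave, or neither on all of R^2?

concave

E is quadratic, so its Hessian is the constant matrix H = [[-12, 2], [2, -4]].
det(H) = 44, tr(H) = -16.
det(H) > 0 and tr(H) < 0, so H is negative definite everywhere: concave.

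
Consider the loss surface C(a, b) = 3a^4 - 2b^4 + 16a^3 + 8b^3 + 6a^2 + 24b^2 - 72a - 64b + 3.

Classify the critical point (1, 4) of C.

The mixed partial ∂²C/∂a∂b is 0, so the Hessian at any point is diag(C_aa, C_bb) = diag(12(3a^2 + 8a + 1), 24(-b^2 + 2b + 2)).
At (1, 4): H = diag(144, -144).
The eigenvalues have opposite signs, so H is indefinite: a saddle point.

saddle point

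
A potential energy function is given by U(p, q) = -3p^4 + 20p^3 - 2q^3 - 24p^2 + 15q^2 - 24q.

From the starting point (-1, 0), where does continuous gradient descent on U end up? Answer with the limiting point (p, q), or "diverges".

U is separable, so gradient descent decouples: p follows -∂U/∂p, q follows -∂U/∂q.
∂U/∂p = -12p(p - 4)(p - 1); at p=-1 this is 120, so p decreases.
∂U/∂q = -6(q - 4)(q - 1); at q=0 this is -24, so q increases.
The p-coordinate has no critical point in that direction and runs off to infinity.

diverges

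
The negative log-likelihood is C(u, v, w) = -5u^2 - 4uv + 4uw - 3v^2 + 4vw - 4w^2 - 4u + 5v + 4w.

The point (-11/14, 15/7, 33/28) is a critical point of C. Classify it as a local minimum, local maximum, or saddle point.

The Hessian is constant: H = [[-10, -4, 4], [-4, -6, 4], [4, 4, -8]].
Leading principal minors: Δ₁ = -10, Δ₂ = 44, Δ₃ = -224.
The minors alternate sign starting negative (−, +, −), so H is negative definite: a local maximum.

local maximum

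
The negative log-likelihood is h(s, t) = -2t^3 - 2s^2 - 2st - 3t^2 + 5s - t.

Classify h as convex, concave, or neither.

neither

The term -2t^3 is cubic, so the Hessian is not constant.
∂²h/∂t² = -12t - 6, which takes both signs as t varies (negative for sufficiently large t). A diagonal entry of the Hessian changing sign means the Hessian is neither positive- nor negative-semidefinite on all of R^2.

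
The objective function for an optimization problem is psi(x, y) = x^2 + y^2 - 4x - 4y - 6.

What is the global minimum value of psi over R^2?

psi(x,y) separates as P(x) + Q(y) − 6, so its minimum is min P + min Q − 6.
P'(x) = 2x - 4 vanishes at x ∈ {2}; Q'(y) = 2y - 4 vanishes at y ∈ {2}.
Local minima of P (where P''>0): P(2)=-4. Local minima of Q: Q(2)=-4.
So the global minimum of psi is P(2) + Q(2) − 6 = -4 − 4 − 6 = -14, attained at (2, 2).

-14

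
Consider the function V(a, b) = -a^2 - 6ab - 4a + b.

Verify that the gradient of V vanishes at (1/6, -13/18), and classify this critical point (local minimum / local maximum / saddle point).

∇V = (-2a - 6b - 4, -6a + 1); substituting (1/6, -13/18) gives ∇V = (0, 0), so (1/6, -13/18) is indeed a critical point.
The Hessian of V is constant: H = [[-2, -6], [-6, 0]].
det(H) = (-2)·0 − (-6)² = -36.
Since det(H) < 0, H is indefinite and the critical point is a saddle point.

saddle point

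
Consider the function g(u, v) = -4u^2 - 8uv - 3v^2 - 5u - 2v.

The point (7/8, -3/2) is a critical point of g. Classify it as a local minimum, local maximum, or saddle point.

saddle point

The Hessian of g is constant: H = [[-8, -8], [-8, -6]].
det(H) = (-8)·(-6) − (-8)² = -16.
Since det(H) < 0, H is indefinite and the critical point is a saddle point.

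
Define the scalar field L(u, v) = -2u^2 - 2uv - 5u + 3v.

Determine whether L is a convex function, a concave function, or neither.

neither

L is quadratic, so its Hessian is the constant matrix H = [[-4, -2], [-2, 0]].
det(H) = -4, tr(H) = -4.
det(H) < 0, so H is indefinite: neither convex nor concave.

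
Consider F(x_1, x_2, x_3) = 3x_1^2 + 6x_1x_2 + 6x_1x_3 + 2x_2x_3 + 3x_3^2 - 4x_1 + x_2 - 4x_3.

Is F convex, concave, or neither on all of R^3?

F is quadratic, so its Hessian is the constant matrix H = [[6, 6, 6], [6, 0, 2], [6, 2, 6]].
Leading principal minors: 6, -36, -96.
Neither pattern holds ⇒ H is indefinite ⇒ neither convex nor concave.

neither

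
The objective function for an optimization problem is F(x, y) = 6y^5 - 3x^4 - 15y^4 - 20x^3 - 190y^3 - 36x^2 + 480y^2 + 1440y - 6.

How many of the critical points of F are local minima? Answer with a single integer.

2

F separates as a function of x plus a function of y, so ∇F=0 decouples.
∂F/∂x = -12x(x + 2)(x + 3) = 0 at x ∈ {-3, -2, 0}; ∂F/∂y = 30(y - 4)(y - 3)(y + 1)(y + 4) = 0 at y ∈ {-4, -1, 3, 4}.
The Hessian is diagonal: diag(F_xx, F_yy). Second derivatives: F_xx(-3)=-36, F_xx(-2)=24, F_xx(0)=-72; F_yy(-4)=-5040, F_yy(-1)=1800, F_yy(3)=-840, F_yy(4)=1200.
Local minima occur where both diagonal entries positive: (-2, -1), (-2, 4). Count: 2.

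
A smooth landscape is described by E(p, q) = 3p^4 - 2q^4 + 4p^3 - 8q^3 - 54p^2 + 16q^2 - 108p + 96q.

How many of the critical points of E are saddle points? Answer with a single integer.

5

E separates as a function of p plus a function of q, so ∇E=0 decouples.
∂E/∂p = 12(p - 3)(p + 1)(p + 3) = 0 at p ∈ {-3, -1, 3}; ∂E/∂q = -8(q - 2)(q + 2)(q + 3) = 0 at q ∈ {-3, -2, 2}.
The Hessian is diagonal: diag(E_pp, E_qq). Second derivatives: E_pp(-3)=144, E_pp(-1)=-96, E_pp(3)=288; E_qq(-3)=-40, E_qq(-2)=32, E_qq(2)=-160.
Saddle points occur where the two diagonal entries have opposite signs: (-3, -3), (-3, 2), (-1, -2), (3, -3), (3, 2). Count: 5.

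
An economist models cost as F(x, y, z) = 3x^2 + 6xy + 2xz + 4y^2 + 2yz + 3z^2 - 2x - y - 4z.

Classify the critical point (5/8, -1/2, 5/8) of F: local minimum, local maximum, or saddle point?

local minimum

The Hessian is constant: H = [[6, 6, 2], [6, 8, 2], [2, 2, 6]].
Leading principal minors: Δ₁ = 6, Δ₂ = 12, Δ₃ = 64.
All leading minors are positive, so H is positive definite: a local minimum.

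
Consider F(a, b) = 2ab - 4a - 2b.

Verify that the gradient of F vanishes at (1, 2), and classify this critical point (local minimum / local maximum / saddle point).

∇F = (2b - 4, 2a - 2); substituting (1, 2) gives ∇F = (0, 0), so (1, 2) is indeed a critical point.
The Hessian of F is constant: H = [[0, 2], [2, 0]].
det(H) = 0·0 − 2² = -4.
Since det(H) < 0, H is indefinite and the critical point is a saddle point.

saddle point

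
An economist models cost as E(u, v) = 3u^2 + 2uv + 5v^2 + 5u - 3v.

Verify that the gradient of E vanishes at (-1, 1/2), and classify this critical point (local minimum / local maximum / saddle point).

∇E = (6u + 2v + 5, 2u + 10v - 3); substituting (-1, 1/2) gives ∇E = (0, 0), so (-1, 1/2) is indeed a critical point.
The Hessian of E is constant: H = [[6, 2], [2, 10]].
det(H) = 6·10 − 2² = 56.
det(H) > 0 and tr(H) = 16 > 0, so H is positive definite and the point is a local minimum.

local minimum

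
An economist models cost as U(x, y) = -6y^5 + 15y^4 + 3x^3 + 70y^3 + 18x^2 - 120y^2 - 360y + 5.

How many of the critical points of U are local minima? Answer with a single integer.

U separates as a function of x plus a function of y, so ∇U=0 decouples.
∂U/∂x = 9x(x + 4) = 0 at x ∈ {-4, 0}; ∂U/∂y = -30(y - 3)(y - 2)(y + 1)(y + 2) = 0 at y ∈ {-2, -1, 2, 3}.
The Hessian is diagonal: diag(U_xx, U_yy). Second derivatives: U_xx(-4)=-36, U_xx(0)=36; U_yy(-2)=600, U_yy(-1)=-360, U_yy(2)=360, U_yy(3)=-600.
Local minima occur where both diagonal entries positive: (0, -2), (0, 2). Count: 2.

2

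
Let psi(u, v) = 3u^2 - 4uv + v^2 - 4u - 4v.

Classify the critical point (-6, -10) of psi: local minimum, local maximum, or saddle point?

The Hessian of psi is constant: H = [[6, -4], [-4, 2]].
det(H) = 6·2 − (-4)² = -4.
Since det(H) < 0, H is indefinite and the critical point is a saddle point.

saddle point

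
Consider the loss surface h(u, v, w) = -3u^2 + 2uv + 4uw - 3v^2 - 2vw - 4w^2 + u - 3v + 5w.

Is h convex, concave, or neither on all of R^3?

concave

h is quadratic, so its Hessian is the constant matrix H = [[-6, 2, 4], [2, -6, -2], [4, -2, -8]].
Leading principal minors: -6, 32, -168.
Signs alternate −, +, − ⇒ H ≺ 0 ⇒ concave.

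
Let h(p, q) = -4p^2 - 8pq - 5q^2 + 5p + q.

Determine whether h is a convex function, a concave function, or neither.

h is quadratic, so its Hessian is the constant matrix H = [[-8, -8], [-8, -10]].
det(H) = 16, tr(H) = -18.
det(H) > 0 and tr(H) < 0, so H is negative definite everywhere: concave.

concave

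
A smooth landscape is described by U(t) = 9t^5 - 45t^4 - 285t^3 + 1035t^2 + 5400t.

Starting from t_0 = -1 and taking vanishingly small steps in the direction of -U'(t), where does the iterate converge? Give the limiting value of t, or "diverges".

-2

U'(t) = 45(t - 5)(t - 4)(t + 2)(t + 3), so U'(-1) = 2700.
Gradient descent moves in the -U' direction, i.e. t is decreasing.
The nearest critical point in that direction is t = -2, where U'' = 1890 > 0 (a local minimum). The iterate converges there.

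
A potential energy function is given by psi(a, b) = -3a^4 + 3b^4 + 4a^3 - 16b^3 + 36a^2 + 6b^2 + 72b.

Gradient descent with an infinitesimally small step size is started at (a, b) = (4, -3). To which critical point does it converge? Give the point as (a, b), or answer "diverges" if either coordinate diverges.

psi is separable, so gradient descent decouples: a follows -∂psi/∂a, b follows -∂psi/∂b.
∂psi/∂a = -12a(a - 3)(a + 2); at a=4 this is -288, so a increases.
∂psi/∂b = 12(b - 3)(b - 2)(b + 1); at b=-3 this is -720, so b increases.
The a-coordinate has no critical point in that direction and runs off to infinity.

diverges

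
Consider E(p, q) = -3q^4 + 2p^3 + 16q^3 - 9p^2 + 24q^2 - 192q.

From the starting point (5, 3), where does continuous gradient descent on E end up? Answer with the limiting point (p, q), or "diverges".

(3, 2)

E is separable, so gradient descent decouples: p follows -∂E/∂p, q follows -∂E/∂q.
∂E/∂p = 6p(p - 3); at p=5 this is 60, so p decreases.
∂E/∂q = -12(q - 4)(q - 2)(q + 2); at q=3 this is 60, so q decreases.
p converges to its nearest critical value 3 (a local min of the p-part); q converges to 2. The iterate converges to (3, 2).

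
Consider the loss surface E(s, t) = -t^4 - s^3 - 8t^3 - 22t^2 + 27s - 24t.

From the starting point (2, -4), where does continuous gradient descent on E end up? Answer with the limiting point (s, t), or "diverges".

diverges

E is separable, so gradient descent decouples: s follows -∂E/∂s, t follows -∂E/∂t.
∂E/∂s = -3(s - 3)(s + 3); at s=2 this is 15, so s decreases.
∂E/∂t = -4(t + 1)(t + 2)(t + 3); at t=-4 this is 24, so t decreases.
The t-coordinate has no critical point in that direction and runs off to infinity.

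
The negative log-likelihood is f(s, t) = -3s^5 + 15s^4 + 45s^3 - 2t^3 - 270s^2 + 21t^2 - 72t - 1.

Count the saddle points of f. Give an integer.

4

f separates as a function of s plus a function of t, so ∇f=0 decouples.
∂f/∂s = -15s(s - 4)(s - 3)(s + 3) = 0 at s ∈ {-3, 0, 3, 4}; ∂f/∂t = -6(t - 4)(t - 3) = 0 at t ∈ {3, 4}.
The Hessian is diagonal: diag(f_ss, f_tt). Second derivatives: f_ss(-3)=1890, f_ss(0)=-540, f_ss(3)=270, f_ss(4)=-420; f_tt(3)=6, f_tt(4)=-6.
Saddle points occur where the two diagonal entries have opposite signs: (-3, 4), (0, 3), (3, 4), (4, 3). Count: 4.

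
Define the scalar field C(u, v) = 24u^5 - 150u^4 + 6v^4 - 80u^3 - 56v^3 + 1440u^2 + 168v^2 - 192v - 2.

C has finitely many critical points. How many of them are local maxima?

C separates as a function of u plus a function of v, so ∇C=0 decouples.
∂C/∂u = 120u(u - 4)(u - 3)(u + 2) = 0 at u ∈ {-2, 0, 3, 4}; ∂C/∂v = 24(v - 4)(v - 2)(v - 1) = 0 at v ∈ {1, 2, 4}.
The Hessian is diagonal: diag(C_uu, C_vv). Second derivatives: C_uu(-2)=-7200, C_uu(0)=2880, C_uu(3)=-1800, C_uu(4)=2880; C_vv(1)=72, C_vv(2)=-48, C_vv(4)=144.
Local maxima occur where both diagonal entries negative: (-2, 2), (3, 2). Count: 2.

2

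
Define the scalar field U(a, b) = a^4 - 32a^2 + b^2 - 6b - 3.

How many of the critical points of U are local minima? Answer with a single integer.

U separates as a function of a plus a function of b, so ∇U=0 decouples.
∂U/∂a = 4a(a - 4)(a + 4) = 0 at a ∈ {-4, 0, 4}; ∂U/∂b = 2(b - 3) = 0 at b ∈ {3}.
The Hessian is diagonal: diag(U_aa, U_bb). Second derivatives: U_aa(-4)=128, U_aa(0)=-64, U_aa(4)=128; U_bb(3)=2.
Local minima occur where both diagonal entries positive: (-4, 3), (4, 3). Count: 2.

2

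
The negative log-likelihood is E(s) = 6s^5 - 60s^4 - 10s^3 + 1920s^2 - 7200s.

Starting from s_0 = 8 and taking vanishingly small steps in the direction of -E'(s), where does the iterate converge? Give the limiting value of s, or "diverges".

5

E'(s) = 30(s - 5)(s - 4)(s - 3)(s + 4), so E'(8) = 21600.
Gradient descent moves in the -E' direction, i.e. s is decreasing.
The nearest critical point in that direction is s = 5, where E'' = 540 > 0 (a local minimum). The iterate converges there.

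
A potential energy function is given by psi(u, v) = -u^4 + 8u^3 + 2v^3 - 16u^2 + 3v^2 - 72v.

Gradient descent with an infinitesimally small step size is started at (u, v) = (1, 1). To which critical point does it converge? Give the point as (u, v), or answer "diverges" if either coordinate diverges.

psi is separable, so gradient descent decouples: u follows -∂psi/∂u, v follows -∂psi/∂v.
∂psi/∂u = -4u(u - 4)(u - 2); at u=1 this is -12, so u increases.
∂psi/∂v = 6(v - 3)(v + 4); at v=1 this is -60, so v increases.
u converges to its nearest critical value 2 (a local min of the u-part); v converges to 3. The iterate converges to (2, 3).

(2, 3)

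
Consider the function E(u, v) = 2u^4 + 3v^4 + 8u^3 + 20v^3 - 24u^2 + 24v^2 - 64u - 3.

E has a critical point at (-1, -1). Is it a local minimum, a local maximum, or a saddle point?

The mixed partial ∂²E/∂u∂v is 0, so the Hessian at any point is diag(E_uu, E_vv) = diag(24(u^2 + 2u - 2), 12(3v^2 + 10v + 4)).
At (-1, -1): H = diag(-72, -36).
Both eigenvalues are negative, so H is negative definite: a local maximum.

local maximum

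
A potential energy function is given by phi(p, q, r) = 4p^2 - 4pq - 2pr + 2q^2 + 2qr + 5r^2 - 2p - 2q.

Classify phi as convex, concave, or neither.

phi is quadratic, so its Hessian is the constant matrix H = [[8, -4, -2], [-4, 4, 2], [-2, 2, 10]].
Leading principal minors: 8, 16, 144.
All positive ⇒ H ≻ 0 ⇒ convex.

convex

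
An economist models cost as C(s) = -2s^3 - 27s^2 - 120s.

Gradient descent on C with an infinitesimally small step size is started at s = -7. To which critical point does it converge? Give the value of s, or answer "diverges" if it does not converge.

-5

C'(s) = -6(s + 4)(s + 5), so C'(-7) = -36.
Gradient descent moves in the -C' direction, i.e. s is increasing.
The nearest critical point in that direction is s = -5, where C'' = 6 > 0 (a local minimum). The iterate converges there.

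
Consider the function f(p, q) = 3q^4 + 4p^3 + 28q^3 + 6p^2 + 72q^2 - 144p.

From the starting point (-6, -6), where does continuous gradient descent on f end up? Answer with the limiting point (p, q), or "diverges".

f is separable, so gradient descent decouples: p follows -∂f/∂p, q follows -∂f/∂q.
∂f/∂p = 12(p - 3)(p + 4); at p=-6 this is 216, so p decreases.
∂f/∂q = 12q(q + 3)(q + 4); at q=-6 this is -432, so q increases.
The p-coordinate has no critical point in that direction and runs off to infinity.

diverges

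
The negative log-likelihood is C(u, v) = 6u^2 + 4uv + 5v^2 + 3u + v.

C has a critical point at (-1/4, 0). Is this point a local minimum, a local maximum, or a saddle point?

The Hessian of C is constant: H = [[12, 4], [4, 10]].
det(H) = 12·10 − 4² = 104.
det(H) > 0 and tr(H) = 22 > 0, so H is positive definite and the point is a local minimum.

local minimum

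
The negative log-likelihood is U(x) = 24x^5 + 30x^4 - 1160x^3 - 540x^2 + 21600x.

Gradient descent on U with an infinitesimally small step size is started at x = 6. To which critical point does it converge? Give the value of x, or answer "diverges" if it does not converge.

4

U'(x) = 120(x - 4)(x - 3)(x + 3)(x + 5), so U'(6) = 71280.
Gradient descent moves in the -U' direction, i.e. x is decreasing.
The nearest critical point in that direction is x = 4, where U'' = 7560 > 0 (a local minimum). The iterate converges there.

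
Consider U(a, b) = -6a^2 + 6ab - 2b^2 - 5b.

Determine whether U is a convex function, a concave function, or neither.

U is quadratic, so its Hessian is the constant matrix H = [[-12, 6], [6, -4]].
det(H) = 12, tr(H) = -16.
det(H) > 0 and tr(H) < 0, so H is negative definite everywhere: concave.

concave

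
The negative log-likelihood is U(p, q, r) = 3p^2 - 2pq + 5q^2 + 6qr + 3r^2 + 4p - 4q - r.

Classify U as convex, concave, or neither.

U is quadratic, so its Hessian is the constant matrix H = [[6, -2, 0], [-2, 10, 6], [0, 6, 6]].
Leading principal minors: 6, 56, 120.
All positive ⇒ H ≻ 0 ⇒ convex.

convex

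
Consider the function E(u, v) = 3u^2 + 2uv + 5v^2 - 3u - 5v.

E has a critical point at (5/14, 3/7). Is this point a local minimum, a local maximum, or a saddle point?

The Hessian of E is constant: H = [[6, 2], [2, 10]].
det(H) = 6·10 − 2² = 56.
det(H) > 0 and tr(H) = 16 > 0, so H is positive definite and the point is a local minimum.

local minimum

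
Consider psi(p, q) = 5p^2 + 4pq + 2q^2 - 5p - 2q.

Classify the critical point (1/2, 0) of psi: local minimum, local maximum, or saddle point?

The Hessian of psi is constant: H = [[10, 4], [4, 4]].
det(H) = 10·4 − 4² = 24.
det(H) > 0 and tr(H) = 14 > 0, so H is positive definite and the point is a local minimum.

local minimum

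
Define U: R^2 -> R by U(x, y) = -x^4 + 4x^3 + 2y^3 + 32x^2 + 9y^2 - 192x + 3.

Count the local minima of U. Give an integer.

1

U separates as a function of x plus a function of y, so ∇U=0 decouples.
∂U/∂x = -4(x - 4)(x - 3)(x + 4) = 0 at x ∈ {-4, 3, 4}; ∂U/∂y = 6y(y + 3) = 0 at y ∈ {-3, 0}.
The Hessian is diagonal: diag(U_xx, U_yy). Second derivatives: U_xx(-4)=-224, U_xx(3)=28, U_xx(4)=-32; U_yy(-3)=-18, U_yy(0)=18.
Local minima occur where both diagonal entries positive: (3, 0). Count: 1.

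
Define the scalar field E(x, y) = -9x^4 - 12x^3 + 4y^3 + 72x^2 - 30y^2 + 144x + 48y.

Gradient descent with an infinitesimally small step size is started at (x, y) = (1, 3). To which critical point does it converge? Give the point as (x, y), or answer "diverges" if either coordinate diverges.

(-1, 4)

E is separable, so gradient descent decouples: x follows -∂E/∂x, y follows -∂E/∂y.
∂E/∂x = -36(x - 2)(x + 1)(x + 2); at x=1 this is 216, so x decreases.
∂E/∂y = 12(y - 4)(y - 1); at y=3 this is -24, so y increases.
x converges to its nearest critical value -1 (a local min of the x-part); y converges to 4. The iterate converges to (-1, 4).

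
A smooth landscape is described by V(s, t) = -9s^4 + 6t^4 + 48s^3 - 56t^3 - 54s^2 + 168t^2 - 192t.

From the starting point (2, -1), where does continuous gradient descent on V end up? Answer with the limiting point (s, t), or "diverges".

(1, 1)

V is separable, so gradient descent decouples: s follows -∂V/∂s, t follows -∂V/∂t.
∂V/∂s = -36s(s - 3)(s - 1); at s=2 this is 72, so s decreases.
∂V/∂t = 24(t - 4)(t - 2)(t - 1); at t=-1 this is -720, so t increases.
s converges to its nearest critical value 1 (a local min of the s-part); t converges to 1. The iterate converges to (1, 1).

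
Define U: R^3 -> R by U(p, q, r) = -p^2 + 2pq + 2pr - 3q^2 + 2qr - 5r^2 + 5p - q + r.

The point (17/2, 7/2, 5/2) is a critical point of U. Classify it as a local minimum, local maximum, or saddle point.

The Hessian is constant: H = [[-2, 2, 2], [2, -6, 2], [2, 2, -10]].
Leading principal minors: Δ₁ = -2, Δ₂ = 8, Δ₃ = -32.
The minors alternate sign starting negative (−, +, −), so H is negative definite: a local maximum.

local maximum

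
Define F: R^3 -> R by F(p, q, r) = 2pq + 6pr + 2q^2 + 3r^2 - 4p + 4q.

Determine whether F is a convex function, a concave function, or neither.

F is quadratic, so its Hessian is the constant matrix H = [[0, 2, 6], [2, 4, 0], [6, 0, 6]].
Leading principal minors: 0, -4, -168.
Neither pattern holds ⇒ H is indefinite ⇒ neither convex nor concave.

neither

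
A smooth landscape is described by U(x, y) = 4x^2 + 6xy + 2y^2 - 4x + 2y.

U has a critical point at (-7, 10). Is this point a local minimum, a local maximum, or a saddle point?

The Hessian of U is constant: H = [[8, 6], [6, 4]].
det(H) = 8·4 − 6² = -4.
Since det(H) < 0, H is indefinite and the critical point is a saddle point.

saddle point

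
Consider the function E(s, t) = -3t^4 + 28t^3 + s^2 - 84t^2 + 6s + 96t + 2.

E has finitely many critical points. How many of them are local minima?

1

E separates as a function of s plus a function of t, so ∇E=0 decouples.
∂E/∂s = 2(s + 3) = 0 at s ∈ {-3}; ∂E/∂t = -12(t - 4)(t - 2)(t - 1) = 0 at t ∈ {1, 2, 4}.
The Hessian is diagonal: diag(E_ss, E_tt). Second derivatives: E_ss(-3)=2; E_tt(1)=-36, E_tt(2)=24, E_tt(4)=-72.
Local minima occur where both diagonal entries positive: (-3, 2). Count: 1.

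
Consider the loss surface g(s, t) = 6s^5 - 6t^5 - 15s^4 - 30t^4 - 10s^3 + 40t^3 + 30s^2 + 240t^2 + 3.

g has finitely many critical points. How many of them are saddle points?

g separates as a function of s plus a function of t, so ∇g=0 decouples.
∂g/∂s = 30s(s - 2)(s - 1)(s + 1) = 0 at s ∈ {-1, 0, 1, 2}; ∂g/∂t = -30t(t - 2)(t + 2)(t + 4) = 0 at t ∈ {-4, -2, 0, 2}.
The Hessian is diagonal: diag(g_ss, g_tt). Second derivatives: g_ss(-1)=-180, g_ss(0)=60, g_ss(1)=-60, g_ss(2)=180; g_tt(-4)=1440, g_tt(-2)=-480, g_tt(0)=480, g_tt(2)=-1440.
Saddle points occur where the two diagonal entries have opposite signs: (-1, -4), (-1, 0), (0, -2), (0, 2), (1, -4), (1, 0), (2, -2), (2, 2). Count: 8.

8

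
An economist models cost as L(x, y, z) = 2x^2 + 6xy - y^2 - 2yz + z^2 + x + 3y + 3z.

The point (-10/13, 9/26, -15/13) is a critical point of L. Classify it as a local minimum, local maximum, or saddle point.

saddle point

The Hessian is constant: H = [[4, 6, 0], [6, -2, -2], [0, -2, 2]].
Leading principal minors: Δ₁ = 4, Δ₂ = -44, Δ₃ = -104.
The minors fit neither the all-positive nor the alternating-sign pattern, so H is indefinite: a saddle point.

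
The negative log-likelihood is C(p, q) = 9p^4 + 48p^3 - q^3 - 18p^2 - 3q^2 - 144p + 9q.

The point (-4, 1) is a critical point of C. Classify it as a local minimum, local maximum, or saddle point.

saddle point

The mixed partial ∂²C/∂p∂q is 0, so the Hessian at any point is diag(C_pp, C_qq) = diag(36(3p^2 + 8p - 1), -6(q + 1)).
At (-4, 1): H = diag(540, -12).
The eigenvalues have opposite signs, so H is indefinite: a saddle point.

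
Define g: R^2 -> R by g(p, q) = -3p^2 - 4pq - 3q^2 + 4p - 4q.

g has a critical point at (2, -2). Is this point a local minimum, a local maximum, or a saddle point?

The Hessian of g is constant: H = [[-6, -4], [-4, -6]].
det(H) = (-6)·(-6) − (-4)² = 20.
det(H) > 0 and tr(H) = -12 < 0, so H is negative definite and the point is a local maximum.

local maximum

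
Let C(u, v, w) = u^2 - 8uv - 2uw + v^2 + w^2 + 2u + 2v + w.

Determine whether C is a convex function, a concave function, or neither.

neither

C is quadratic, so its Hessian is the constant matrix H = [[2, -8, -2], [-8, 2, 0], [-2, 0, 2]].
Leading principal minors: 2, -60, -128.
Neither pattern holds ⇒ H is indefinite ⇒ neither convex nor concave.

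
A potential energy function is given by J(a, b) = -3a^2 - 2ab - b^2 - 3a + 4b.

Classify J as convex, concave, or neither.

J is quadratic, so its Hessian is the constant matrix H = [[-6, -2], [-2, -2]].
det(H) = 8, tr(H) = -8.
det(H) > 0 and tr(H) < 0, so H is negative definite everywhere: concave.

concave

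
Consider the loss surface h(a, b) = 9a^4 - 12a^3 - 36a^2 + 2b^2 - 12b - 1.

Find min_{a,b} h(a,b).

h(a,b) separates as P(a) + Q(b) − 1, so its minimum is min P + min Q − 1.
P'(a) = 36a(a - 2)(a + 1) vanishes at a ∈ {-1, 0, 2}; Q'(b) = 4b - 12 vanishes at b ∈ {3}.
Local minima of P (where P''>0): P(-1)=-15, P(2)=-96. Local minima of Q: Q(3)=-18.
So the global minimum of h is P(2) + Q(3) − 1 = -96 − 18 − 1 = -115, attained at (2, 3).

-115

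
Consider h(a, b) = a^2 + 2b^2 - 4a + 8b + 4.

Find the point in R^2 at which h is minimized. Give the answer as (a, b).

(2, -2)

h(a,b) separates as P(a) + Q(b) + 4, so its minimum is min P + min Q + 4.
P'(a) = 2a - 4 vanishes at a ∈ {2}; Q'(b) = 4b + 8 vanishes at b ∈ {-2}.
Local minima of P (where P''>0): P(2)=-4. Local minima of Q: Q(-2)=-8.
So the global minimum of h is P(2) + Q(-2) + 4 = -4 − 8 + 4 = -8, attained at (2, -2).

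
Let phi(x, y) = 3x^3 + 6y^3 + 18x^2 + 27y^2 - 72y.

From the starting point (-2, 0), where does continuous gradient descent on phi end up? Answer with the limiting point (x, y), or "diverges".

(0, 1)

phi is separable, so gradient descent decouples: x follows -∂phi/∂x, y follows -∂phi/∂y.
∂phi/∂x = 9x(x + 4); at x=-2 this is -36, so x increases.
∂phi/∂y = 18(y - 1)(y + 4); at y=0 this is -72, so y increases.
x converges to its nearest critical value 0 (a local min of the x-part); y converges to 1. The iterate converges to (0, 1).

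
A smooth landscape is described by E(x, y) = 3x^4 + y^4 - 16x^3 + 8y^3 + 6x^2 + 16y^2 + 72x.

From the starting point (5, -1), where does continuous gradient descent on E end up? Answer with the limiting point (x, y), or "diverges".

E is separable, so gradient descent decouples: x follows -∂E/∂x, y follows -∂E/∂y.
∂E/∂x = 12(x - 3)(x - 2)(x + 1); at x=5 this is 432, so x decreases.
∂E/∂y = 4y(y + 2)(y + 4); at y=-1 this is -12, so y increases.
x converges to its nearest critical value 3 (a local min of the x-part); y converges to 0. The iterate converges to (3, 0).

(3, 0)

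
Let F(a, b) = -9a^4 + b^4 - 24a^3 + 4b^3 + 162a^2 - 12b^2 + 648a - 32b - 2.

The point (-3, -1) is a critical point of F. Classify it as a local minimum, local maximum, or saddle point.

The mixed partial ∂²F/∂a∂b is 0, so the Hessian at any point is diag(F_aa, F_bb) = diag(36(-3a^2 - 4a + 9), 12(b^2 + 2b - 2)).
At (-3, -1): H = diag(-216, -36).
Both eigenvalues are negative, so H is negative definite: a local maximum.

local maximum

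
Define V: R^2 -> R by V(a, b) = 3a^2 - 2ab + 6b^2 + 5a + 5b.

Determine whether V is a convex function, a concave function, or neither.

convex

V is quadratic, so its Hessian is the constant matrix H = [[6, -2], [-2, 12]].
det(H) = 68, tr(H) = 18.
det(H) > 0 and tr(H) > 0, so H is positive definite everywhere: convex.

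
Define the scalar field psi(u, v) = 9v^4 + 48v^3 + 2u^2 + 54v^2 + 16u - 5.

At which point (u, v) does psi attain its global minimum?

psi(u,v) separates as P(u) + Q(v) − 5, so its minimum is min P + min Q − 5.
P'(u) = 4u + 16 vanishes at u ∈ {-4}; Q'(v) = 36v(v + 1)(v + 3) vanishes at v ∈ {-3, -1, 0}.
Local minima of P (where P''>0): P(-4)=-32. Local minima of Q: Q(-3)=-81, Q(0)=0.
So the global minimum of psi is P(-4) + Q(-3) − 5 = -32 − 81 − 5 = -118, attained at (-4, -3).

(-4, -3)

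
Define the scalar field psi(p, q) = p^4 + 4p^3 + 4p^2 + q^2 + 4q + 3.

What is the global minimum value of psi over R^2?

-1

psi(p,q) separates as A(p) + B(q) + 3, so its minimum is min A + min B + 3.
A'(p) = 4p(p + 1)(p + 2) vanishes at p ∈ {-2, -1, 0}; B'(q) = 2q + 4 vanishes at q ∈ {-2}.
Local minima of A (where A''>0): A(-2)=0, A(0)=0. Local minima of B: B(-2)=-4.
So the global minimum of psi is A(-2) + B(-2) + 3 = 0 − 4 + 3 = -1, attained at (-2, -2).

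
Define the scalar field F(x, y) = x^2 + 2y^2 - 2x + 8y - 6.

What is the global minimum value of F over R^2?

-15

F(x,y) separates as P(x) + Q(y) − 6, so its minimum is min P + min Q − 6.
P'(x) = 2x - 2 vanishes at x ∈ {1}; Q'(y) = 4y + 8 vanishes at y ∈ {-2}.
Local minima of P (where P''>0): P(1)=-1. Local minima of Q: Q(-2)=-8.
So the global minimum of F is P(1) + Q(-2) − 6 = -1 − 8 − 6 = -15, attained at (1, -2).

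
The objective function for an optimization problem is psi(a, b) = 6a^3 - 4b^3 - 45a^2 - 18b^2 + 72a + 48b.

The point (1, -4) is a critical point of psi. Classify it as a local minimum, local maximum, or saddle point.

saddle point

The mixed partial ∂²psi/∂a∂b is 0, so the Hessian at any point is diag(psi_aa, psi_bb) = diag(18(2a - 5), -12(2b + 3)).
At (1, -4): H = diag(-54, 60).
The eigenvalues have opposite signs, so H is indefinite: a saddle point.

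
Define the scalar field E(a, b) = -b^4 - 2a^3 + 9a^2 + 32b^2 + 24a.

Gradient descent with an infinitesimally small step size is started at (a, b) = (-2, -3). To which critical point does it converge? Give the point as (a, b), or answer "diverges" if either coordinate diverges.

E is separable, so gradient descent decouples: a follows -∂E/∂a, b follows -∂E/∂b.
∂E/∂a = -6(a - 4)(a + 1); at a=-2 this is -36, so a increases.
∂E/∂b = -4b(b - 4)(b + 4); at b=-3 this is -84, so b increases.
a converges to its nearest critical value -1 (a local min of the a-part); b converges to 0. The iterate converges to (-1, 0).

(-1, 0)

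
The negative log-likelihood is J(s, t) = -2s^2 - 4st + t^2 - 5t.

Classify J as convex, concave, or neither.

neither

J is quadratic, so its Hessian is the constant matrix H = [[-4, -4], [-4, 2]].
det(H) = -24, tr(H) = -2.
det(H) < 0, so H is indefinite: neither convex nor concave.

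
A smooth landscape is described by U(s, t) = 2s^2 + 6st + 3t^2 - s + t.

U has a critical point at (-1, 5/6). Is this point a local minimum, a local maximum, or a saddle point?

saddle point

The Hessian of U is constant: H = [[4, 6], [6, 6]].
det(H) = 4·6 − 6² = -12.
Since det(H) < 0, H is indefinite and the critical point is a saddle point.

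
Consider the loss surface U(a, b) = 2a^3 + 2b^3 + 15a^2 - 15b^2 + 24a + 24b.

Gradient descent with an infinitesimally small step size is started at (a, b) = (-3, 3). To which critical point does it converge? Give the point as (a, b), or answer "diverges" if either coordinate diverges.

U is separable, so gradient descent decouples: a follows -∂U/∂a, b follows -∂U/∂b.
∂U/∂a = 6(a + 1)(a + 4); at a=-3 this is -12, so a increases.
∂U/∂b = 6(b - 4)(b - 1); at b=3 this is -12, so b increases.
a converges to its nearest critical value -1 (a local min of the a-part); b converges to 4. The iterate converges to (-1, 4).

(-1, 4)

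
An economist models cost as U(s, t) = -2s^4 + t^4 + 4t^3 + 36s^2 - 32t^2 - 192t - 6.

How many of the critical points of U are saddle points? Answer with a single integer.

5

U separates as a function of s plus a function of t, so ∇U=0 decouples.
∂U/∂s = -8s(s - 3)(s + 3) = 0 at s ∈ {-3, 0, 3}; ∂U/∂t = 4(t - 4)(t + 3)(t + 4) = 0 at t ∈ {-4, -3, 4}.
The Hessian is diagonal: diag(U_ss, U_tt). Second derivatives: U_ss(-3)=-144, U_ss(0)=72, U_ss(3)=-144; U_tt(-4)=32, U_tt(-3)=-28, U_tt(4)=224.
Saddle points occur where the two diagonal entries have opposite signs: (-3, -4), (-3, 4), (0, -3), (3, -4), (3, 4). Count: 5.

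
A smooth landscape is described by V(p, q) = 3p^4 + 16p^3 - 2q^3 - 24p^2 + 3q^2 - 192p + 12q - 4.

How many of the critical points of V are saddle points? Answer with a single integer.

3

V separates as a function of p plus a function of q, so ∇V=0 decouples.
∂V/∂p = 12(p - 2)(p + 2)(p + 4) = 0 at p ∈ {-4, -2, 2}; ∂V/∂q = -6(q - 2)(q + 1) = 0 at q ∈ {-1, 2}.
The Hessian is diagonal: diag(V_pp, V_qq). Second derivatives: V_pp(-4)=144, V_pp(-2)=-96, V_pp(2)=288; V_qq(-1)=18, V_qq(2)=-18.
Saddle points occur where the two diagonal entries have opposite signs: (-4, 2), (-2, -1), (2, 2). Count: 3.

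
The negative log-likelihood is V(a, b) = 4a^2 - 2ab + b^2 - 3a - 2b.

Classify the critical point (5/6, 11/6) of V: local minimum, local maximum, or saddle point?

local minimum

The Hessian of V is constant: H = [[8, -2], [-2, 2]].
det(H) = 8·2 − (-2)² = 12.
det(H) > 0 and tr(H) = 10 > 0, so H is positive definite and the point is a local minimum.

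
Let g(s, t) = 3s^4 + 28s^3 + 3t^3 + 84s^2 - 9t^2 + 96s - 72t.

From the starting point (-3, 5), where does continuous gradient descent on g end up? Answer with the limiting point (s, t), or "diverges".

(-4, 4)

g is separable, so gradient descent decouples: s follows -∂g/∂s, t follows -∂g/∂t.
∂g/∂s = 12(s + 1)(s + 2)(s + 4); at s=-3 this is 24, so s decreases.
∂g/∂t = 9(t - 4)(t + 2); at t=5 this is 63, so t decreases.
s converges to its nearest critical value -4 (a local min of the s-part); t converges to 4. The iterate converges to (-4, 4).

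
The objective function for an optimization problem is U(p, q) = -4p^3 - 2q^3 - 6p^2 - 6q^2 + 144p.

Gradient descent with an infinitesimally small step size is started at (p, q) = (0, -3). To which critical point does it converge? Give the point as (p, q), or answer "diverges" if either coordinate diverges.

U is separable, so gradient descent decouples: p follows -∂U/∂p, q follows -∂U/∂q.
∂U/∂p = -12(p - 3)(p + 4); at p=0 this is 144, so p decreases.
∂U/∂q = -6q(q + 2); at q=-3 this is -18, so q increases.
p converges to its nearest critical value -4 (a local min of the p-part); q converges to -2. The iterate converges to (-4, -2).

(-4, -2)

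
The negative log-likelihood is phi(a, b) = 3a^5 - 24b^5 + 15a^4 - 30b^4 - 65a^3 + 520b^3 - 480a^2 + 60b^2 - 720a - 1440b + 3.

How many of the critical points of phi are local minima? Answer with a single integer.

phi separates as a function of a plus a function of b, so ∇phi=0 decouples.
∂phi/∂a = 15(a - 4)(a + 1)(a + 3)(a + 4) = 0 at a ∈ {-4, -3, -1, 4}; ∂phi/∂b = -120(b - 3)(b - 1)(b + 1)(b + 4) = 0 at b ∈ {-4, -1, 1, 3}.
The Hessian is diagonal: diag(phi_aa, phi_bb). Second derivatives: phi_aa(-4)=-360, phi_aa(-3)=210, phi_aa(-1)=-450, phi_aa(4)=4200; phi_bb(-4)=12600, phi_bb(-1)=-2880, phi_bb(1)=2400, phi_bb(3)=-6720.
Local minima occur where both diagonal entries positive: (-3, -4), (-3, 1), (4, -4), (4, 1). Count: 4.

4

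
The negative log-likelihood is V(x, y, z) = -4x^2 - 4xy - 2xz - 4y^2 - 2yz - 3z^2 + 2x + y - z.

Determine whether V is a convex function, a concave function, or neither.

V is quadratic, so its Hessian is the constant matrix H = [[-8, -4, -2], [-4, -8, -2], [-2, -2, -6]].
Leading principal minors: -8, 48, -256.
Signs alternate −, +, − ⇒ H ≺ 0 ⇒ concave.

concave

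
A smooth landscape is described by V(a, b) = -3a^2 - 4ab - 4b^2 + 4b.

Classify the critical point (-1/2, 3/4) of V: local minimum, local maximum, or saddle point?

The Hessian of V is constant: H = [[-6, -4], [-4, -8]].
det(H) = (-6)·(-8) − (-4)² = 32.
det(H) > 0 and tr(H) = -14 < 0, so H is negative definite and the point is a local maximum.

local maximum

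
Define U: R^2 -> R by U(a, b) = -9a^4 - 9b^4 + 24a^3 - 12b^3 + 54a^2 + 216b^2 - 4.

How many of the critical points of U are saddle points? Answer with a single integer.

U separates as a function of a plus a function of b, so ∇U=0 decouples.
∂U/∂a = -36a(a - 3)(a + 1) = 0 at a ∈ {-1, 0, 3}; ∂U/∂b = -36b(b - 3)(b + 4) = 0 at b ∈ {-4, 0, 3}.
The Hessian is diagonal: diag(U_aa, U_bb). Second derivatives: U_aa(-1)=-144, U_aa(0)=108, U_aa(3)=-432; U_bb(-4)=-1008, U_bb(0)=432, U_bb(3)=-756.
Saddle points occur where the two diagonal entries have opposite signs: (-1, 0), (0, -4), (0, 3), (3, 0). Count: 4.

4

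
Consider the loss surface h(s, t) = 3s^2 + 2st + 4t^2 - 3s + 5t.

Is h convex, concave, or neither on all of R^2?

convex

h is quadratic, so its Hessian is the constant matrix H = [[6, 2], [2, 8]].
det(H) = 44, tr(H) = 14.
det(H) > 0 and tr(H) > 0, so H is positive definite everywhere: convex.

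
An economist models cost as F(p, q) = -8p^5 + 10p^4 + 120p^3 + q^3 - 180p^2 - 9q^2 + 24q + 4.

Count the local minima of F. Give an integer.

2

F separates as a function of p plus a function of q, so ∇F=0 decouples.
∂F/∂p = -40p(p - 3)(p - 1)(p + 3) = 0 at p ∈ {-3, 0, 1, 3}; ∂F/∂q = 3(q - 4)(q - 2) = 0 at q ∈ {2, 4}.
The Hessian is diagonal: diag(F_pp, F_qq). Second derivatives: F_pp(-3)=2880, F_pp(0)=-360, F_pp(1)=320, F_pp(3)=-1440; F_qq(2)=-6, F_qq(4)=6.
Local minima occur where both diagonal entries positive: (-3, 4), (1, 4). Count: 2.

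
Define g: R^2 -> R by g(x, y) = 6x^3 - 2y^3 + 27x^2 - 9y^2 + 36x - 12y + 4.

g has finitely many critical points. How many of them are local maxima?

g separates as a function of x plus a function of y, so ∇g=0 decouples.
∂g/∂x = 18(x + 1)(x + 2) = 0 at x ∈ {-2, -1}; ∂g/∂y = -6(y + 1)(y + 2) = 0 at y ∈ {-2, -1}.
The Hessian is diagonal: diag(g_xx, g_yy). Second derivatives: g_xx(-2)=-18, g_xx(-1)=18; g_yy(-2)=6, g_yy(-1)=-6.
Local maxima occur where both diagonal entries negative: (-2, -1). Count: 1.

1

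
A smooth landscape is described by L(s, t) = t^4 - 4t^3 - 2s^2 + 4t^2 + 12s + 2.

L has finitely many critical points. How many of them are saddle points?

L separates as a function of s plus a function of t, so ∇L=0 decouples.
∂L/∂s = -4(s - 3) = 0 at s ∈ {3}; ∂L/∂t = 4t(t - 2)(t - 1) = 0 at t ∈ {0, 1, 2}.
The Hessian is diagonal: diag(L_ss, L_tt). Second derivatives: L_ss(3)=-4; L_tt(0)=8, L_tt(1)=-4, L_tt(2)=8.
Saddle points occur where the two diagonal entries have opposite signs: (3, 0), (3, 2). Count: 2.

2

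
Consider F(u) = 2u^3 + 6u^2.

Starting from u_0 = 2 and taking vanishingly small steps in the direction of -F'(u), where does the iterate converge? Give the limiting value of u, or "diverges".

0

F'(u) = 6u(u + 2), so F'(2) = 48.
Gradient descent moves in the -F' direction, i.e. u is decreasing.
The nearest critical point in that direction is u = 0, where F'' = 12 > 0 (a local minimum). The iterate converges there.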